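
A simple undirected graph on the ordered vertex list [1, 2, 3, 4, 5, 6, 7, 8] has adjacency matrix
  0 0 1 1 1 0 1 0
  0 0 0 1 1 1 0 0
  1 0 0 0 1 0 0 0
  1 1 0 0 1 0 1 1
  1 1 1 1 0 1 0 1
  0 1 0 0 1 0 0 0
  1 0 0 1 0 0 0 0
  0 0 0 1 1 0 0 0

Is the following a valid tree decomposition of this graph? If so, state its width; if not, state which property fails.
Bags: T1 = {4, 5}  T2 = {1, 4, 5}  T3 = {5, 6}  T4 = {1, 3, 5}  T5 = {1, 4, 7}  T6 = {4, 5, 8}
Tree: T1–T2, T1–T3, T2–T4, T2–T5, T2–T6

A tree decomposition must satisfy three properties: every vertex lies in some bag; for every edge, both endpoints lie together in some bag; and for every vertex, the bags containing it form a connected subtree. Here vertex 2 appears in no bag, so the decomposition is invalid.

No — vertex 2 appears in no bag.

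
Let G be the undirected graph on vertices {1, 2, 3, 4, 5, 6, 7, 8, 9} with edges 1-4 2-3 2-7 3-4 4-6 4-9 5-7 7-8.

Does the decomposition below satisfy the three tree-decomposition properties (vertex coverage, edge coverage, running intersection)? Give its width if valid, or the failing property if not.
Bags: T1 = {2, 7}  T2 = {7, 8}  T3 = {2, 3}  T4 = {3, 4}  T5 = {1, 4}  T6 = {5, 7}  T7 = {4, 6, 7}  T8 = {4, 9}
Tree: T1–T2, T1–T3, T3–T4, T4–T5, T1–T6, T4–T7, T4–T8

A tree decomposition must satisfy three properties: every vertex lies in some bag; for every edge, both endpoints lie together in some bag; and for every vertex, the bags containing it form a connected subtree. Here bags containing vertex 7 are not connected in the tree, so the decomposition is invalid.

No — bags containing vertex 7 are not connected in the tree.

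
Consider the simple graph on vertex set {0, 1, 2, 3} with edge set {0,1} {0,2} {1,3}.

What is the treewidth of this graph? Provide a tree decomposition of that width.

Each bag holds 2 vertices, so the decomposition has width 1, which upper-bounds the treewidth. G has an edge, so its treewidth is at least 1. Therefore the treewidth is 1.

Treewidth 1.
Bags: B1 = {1, 3}  B2 = {0, 1}  B3 = {0, 2}
Tree: B1–B2, B2–B3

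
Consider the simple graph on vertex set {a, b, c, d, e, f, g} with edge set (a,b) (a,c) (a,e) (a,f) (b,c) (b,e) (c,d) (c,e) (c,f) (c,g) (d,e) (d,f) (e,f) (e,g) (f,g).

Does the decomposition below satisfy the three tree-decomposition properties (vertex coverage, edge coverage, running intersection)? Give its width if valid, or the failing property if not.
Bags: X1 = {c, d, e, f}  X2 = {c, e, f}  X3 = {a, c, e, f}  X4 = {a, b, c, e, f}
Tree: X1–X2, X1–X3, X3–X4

No — vertex g appears in no bag.

A tree decomposition must satisfy three properties: every vertex lies in some bag; for every edge, both endpoints lie together in some bag; and for every vertex, the bags containing it form a connected subtree. Here vertex g appears in no bag, so the decomposition is invalid.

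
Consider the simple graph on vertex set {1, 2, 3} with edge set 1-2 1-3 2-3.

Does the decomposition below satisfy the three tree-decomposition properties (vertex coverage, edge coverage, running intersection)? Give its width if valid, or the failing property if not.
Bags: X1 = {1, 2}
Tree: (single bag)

A tree decomposition must satisfy three properties: every vertex lies in some bag; for every edge, both endpoints lie together in some bag; and for every vertex, the bags containing it form a connected subtree. Here vertex 3 appears in no bag, so the decomposition is invalid.

No — vertex 3 appears in no bag.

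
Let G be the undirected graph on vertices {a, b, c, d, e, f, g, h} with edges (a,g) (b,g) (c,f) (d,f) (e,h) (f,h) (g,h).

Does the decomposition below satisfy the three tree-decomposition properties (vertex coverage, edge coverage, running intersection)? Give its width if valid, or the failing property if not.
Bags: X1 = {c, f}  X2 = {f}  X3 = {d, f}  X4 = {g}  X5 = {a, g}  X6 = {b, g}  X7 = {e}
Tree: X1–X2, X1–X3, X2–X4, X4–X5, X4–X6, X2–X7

A tree decomposition must satisfy three properties: every vertex lies in some bag; for every edge, both endpoints lie together in some bag; and for every vertex, the bags containing it form a connected subtree. Here vertex h appears in no bag, so the decomposition is invalid.

No — vertex h appears in no bag.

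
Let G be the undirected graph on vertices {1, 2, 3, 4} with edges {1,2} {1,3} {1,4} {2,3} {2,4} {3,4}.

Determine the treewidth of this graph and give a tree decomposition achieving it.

Treewidth 3.
One such decomposition:
Bags: B1 = {1, 2, 3, 4}
Tree: (single bag)

A single bag containing all 4 vertices is trivially a valid decomposition of width 3. For the lower bound, the 4 vertices {1, 2, 3, 4} are pairwise adjacent, and any tree decomposition puts a clique entirely inside one bag — forcing width ≥ 3. Therefore the treewidth is 3.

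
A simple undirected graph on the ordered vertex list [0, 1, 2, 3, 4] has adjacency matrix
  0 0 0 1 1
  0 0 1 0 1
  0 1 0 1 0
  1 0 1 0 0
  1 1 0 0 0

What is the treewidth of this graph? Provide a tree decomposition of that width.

Every bag has size at most 3, so the width is 3 − 1 = 2 and tw(G) ≤ 2. The edges 3–0–4–1–2–3 form a cycle, so G is not a tree and its treewidth is at least 2. Therefore the treewidth is 2.

Treewidth 2.
Bags: B1 = {0, 3, 4}  B2 = {1, 3, 4}  B3 = {1, 2, 3}
Tree: B1–B2, B2–B3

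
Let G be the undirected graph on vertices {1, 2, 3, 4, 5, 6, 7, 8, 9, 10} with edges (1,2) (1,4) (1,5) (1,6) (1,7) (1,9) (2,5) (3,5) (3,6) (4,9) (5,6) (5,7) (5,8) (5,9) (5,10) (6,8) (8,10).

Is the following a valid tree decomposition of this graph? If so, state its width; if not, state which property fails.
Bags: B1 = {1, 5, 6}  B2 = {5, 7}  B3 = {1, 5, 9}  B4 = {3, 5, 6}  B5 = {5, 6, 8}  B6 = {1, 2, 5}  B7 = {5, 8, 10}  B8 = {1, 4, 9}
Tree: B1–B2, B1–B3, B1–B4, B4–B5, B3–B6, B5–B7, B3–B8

No — edge (1,7) lies in no bag.

A tree decomposition must satisfy three properties: every vertex lies in some bag; for every edge, both endpoints lie together in some bag; and for every vertex, the bags containing it form a connected subtree. Here edge (1,7) lies in no bag, so the decomposition is invalid.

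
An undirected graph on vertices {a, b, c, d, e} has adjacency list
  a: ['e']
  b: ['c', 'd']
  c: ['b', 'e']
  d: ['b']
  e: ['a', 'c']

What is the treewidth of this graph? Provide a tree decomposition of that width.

The largest bag has 2 vertices, giving width 1; this decomposition certifies tw(G) ≤ 1. G has an edge, so its treewidth is at least 1. Hence tw(G) = 1 exactly.

Treewidth 1.
One such decomposition:
Bags: B1 = {c, e}  B2 = {b, c}  B3 = {b, d}  B4 = {a, e}
Tree: B1–B2, B2–B3, B1–B4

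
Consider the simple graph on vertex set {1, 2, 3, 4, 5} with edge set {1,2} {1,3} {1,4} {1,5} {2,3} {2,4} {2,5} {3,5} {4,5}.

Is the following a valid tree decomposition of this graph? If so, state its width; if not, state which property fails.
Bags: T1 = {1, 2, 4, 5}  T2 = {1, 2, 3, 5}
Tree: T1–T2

Every vertex of G appears in some bag (union = {1, 2, 3, 4, 5}); every edge is covered by a bag; and for each vertex v the set of bags containing v is connected in the bag tree. The decomposition is therefore valid. The largest bag has 4 vertices, so the width is 3.

Yes; width 3.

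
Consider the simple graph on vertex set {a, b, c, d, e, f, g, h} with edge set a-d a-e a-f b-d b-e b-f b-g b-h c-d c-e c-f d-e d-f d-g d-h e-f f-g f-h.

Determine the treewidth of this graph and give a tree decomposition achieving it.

Every bag has size at most 4, so the width is 4 − 1 = 3 and tw(G) ≤ 3. For the lower bound, the 4 vertices {c, d, e, f} are pairwise adjacent, and any tree decomposition puts a clique entirely inside one bag — forcing width ≥ 3. Therefore the treewidth is 3.

Treewidth 3.
Bags: B1 = {b, d, f, g}  B2 = {b, d, e, f}  B3 = {b, d, f, h}  B4 = {a, d, e, f}  B5 = {c, d, e, f}
Tree: B1–B2, B1–B3, B2–B4, B2–B5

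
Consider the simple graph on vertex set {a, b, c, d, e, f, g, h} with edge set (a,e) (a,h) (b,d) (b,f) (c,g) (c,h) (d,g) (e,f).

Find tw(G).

2

A width-2 tree decomposition is:
Bags: B1 = {b, e, f}  B2 = {b, d, e}  B3 = {d, e, g}  B4 = {c, e, g}  B5 = {c, e, h}  B6 = {a, e, h}
Tree: B1–B2, B2–B3, B3–B4, B4–B5, B5–B6
Each bag holds 3 vertices, so the decomposition has width 2, which upper-bounds the treewidth. For the lower bound, G contains the cycle e–f–b–d–g–c–h–a–e, so G is not a forest; only forests have treewidth ≤ 1, hence tw(G) ≥ 2. Combining the bounds, tw(G) = 2.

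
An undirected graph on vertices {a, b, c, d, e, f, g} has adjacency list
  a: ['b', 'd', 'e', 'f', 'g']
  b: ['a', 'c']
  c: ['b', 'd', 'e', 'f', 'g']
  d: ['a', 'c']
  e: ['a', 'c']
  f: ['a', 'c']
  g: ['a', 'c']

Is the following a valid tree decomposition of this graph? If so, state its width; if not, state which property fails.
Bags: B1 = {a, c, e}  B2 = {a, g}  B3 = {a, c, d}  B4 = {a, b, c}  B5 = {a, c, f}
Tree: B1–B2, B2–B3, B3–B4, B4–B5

A tree decomposition must satisfy three properties: every vertex lies in some bag; for every edge, both endpoints lie together in some bag; and for every vertex, the bags containing it form a connected subtree. Here edge (c,g) lies in no bag, so the decomposition is invalid.

No — edge (c,g) lies in no bag.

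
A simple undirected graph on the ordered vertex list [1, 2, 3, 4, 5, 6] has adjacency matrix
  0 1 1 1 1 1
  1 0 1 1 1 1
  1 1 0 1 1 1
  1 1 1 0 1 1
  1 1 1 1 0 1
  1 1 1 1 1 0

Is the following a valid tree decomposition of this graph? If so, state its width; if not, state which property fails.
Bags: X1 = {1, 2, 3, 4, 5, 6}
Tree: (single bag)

Checking the three conditions: (i) the bags cover all of {1, 2, 3, 4, 5, 6}; (ii) for each edge, some bag contains both endpoints; (iii) the bags containing any fixed vertex form a subtree. All hold, so the decomposition is valid with width 6 − 1 = 5.

Yes; width 5.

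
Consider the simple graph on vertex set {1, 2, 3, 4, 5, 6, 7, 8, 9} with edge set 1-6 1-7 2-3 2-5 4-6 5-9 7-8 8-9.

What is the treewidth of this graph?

A width-1 tree decomposition is:
Bags: B1 = {4, 6}  B2 = {1, 6}  B3 = {1, 7}  B4 = {7, 8}  B5 = {8, 9}  B6 = {5, 9}  B7 = {2, 5}  B8 = {2, 3}
Tree: B1–B2, B2–B3, B3–B4, B4–B5, B5–B6, B6–B7, B7–B8
The largest bag has 2 vertices, giving width 1; this decomposition certifies tw(G) ≤ 1. G has an edge, so its treewidth is at least 1. The upper and lower bounds meet at 1, so that is the treewidth.

1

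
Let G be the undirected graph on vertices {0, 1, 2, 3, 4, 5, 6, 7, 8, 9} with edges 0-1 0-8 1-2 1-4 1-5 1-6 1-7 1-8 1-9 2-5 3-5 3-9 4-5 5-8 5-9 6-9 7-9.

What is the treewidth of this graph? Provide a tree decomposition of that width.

Treewidth 2.
Bags: B1 = {1, 6, 9}  B2 = {1, 5, 9}  B3 = {1, 5, 8}  B4 = {1, 2, 5}  B5 = {1, 4, 5}  B6 = {1, 7, 9}  B7 = {3, 5, 9}  B8 = {0, 1, 8}
Tree: B1–B2, B2–B3, B2–B4, B3–B5, B1–B6, B2–B7, B3–B8

Each bag holds 3 vertices, so the decomposition has width 2, which upper-bounds the treewidth. Conversely, {0, 1, 8} is a clique of size 3, and the vertices of any clique must share a bag in every tree decomposition; so some bag has ≥ 3 vertices and tw(G) ≥ 2. Therefore the treewidth is 2.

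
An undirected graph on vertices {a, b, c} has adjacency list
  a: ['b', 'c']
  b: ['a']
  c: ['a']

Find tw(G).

A width-1 tree decomposition is:
Bags: B1 = {a, c}  B2 = {a, b}
Tree: B1–B2
The largest bag has 2 vertices, giving width 1; this decomposition certifies tw(G) ≤ 1. Since G has at least one edge (e.g. a–c), it is not an edgeless graph, so tw(G) ≥ 1. Combining the bounds, tw(G) = 1.

1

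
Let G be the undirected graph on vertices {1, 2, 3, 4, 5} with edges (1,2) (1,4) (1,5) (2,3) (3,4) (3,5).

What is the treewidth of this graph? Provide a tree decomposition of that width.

Each bag holds 3 vertices, so the decomposition has width 2, which upper-bounds the treewidth. Since 1–2–3–4–1 is a cycle in G, G is not acyclic. Forests are exactly the graphs of treewidth ≤ 1, so tw(G) ≥ 2. Hence tw(G) = 2 exactly.

Treewidth 2.
One optimal decomposition is:
Bags: B1 = {1, 2, 3}  B2 = {1, 3, 4}  B3 = {1, 3, 5}
Tree: B1–B2, B2–B3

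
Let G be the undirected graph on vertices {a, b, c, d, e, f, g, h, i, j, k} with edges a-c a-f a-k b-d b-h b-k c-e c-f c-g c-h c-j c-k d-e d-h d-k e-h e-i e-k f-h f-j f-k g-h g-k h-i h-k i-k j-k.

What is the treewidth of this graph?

3

A width-3 tree decomposition is:
Bags: B1 = {d, e, h, k}  B2 = {c, e, h, k}  B3 = {c, g, h, k}  B4 = {e, h, i, k}  B5 = {c, f, h, k}  B6 = {b, d, h, k}  B7 = {a, c, f, k}  B8 = {c, f, j, k}
Tree: B1–B2, B2–B3, B1–B4, B3–B5, B1–B6, B5–B7, B5–B8
The largest bag has 4 vertices, giving width 3; this decomposition certifies tw(G) ≤ 3. On the other hand G contains the 4-clique {c, f, j, k}. A clique must lie in a single bag of any decomposition, so no decomposition can have width below 3. Combining the bounds, tw(G) = 3.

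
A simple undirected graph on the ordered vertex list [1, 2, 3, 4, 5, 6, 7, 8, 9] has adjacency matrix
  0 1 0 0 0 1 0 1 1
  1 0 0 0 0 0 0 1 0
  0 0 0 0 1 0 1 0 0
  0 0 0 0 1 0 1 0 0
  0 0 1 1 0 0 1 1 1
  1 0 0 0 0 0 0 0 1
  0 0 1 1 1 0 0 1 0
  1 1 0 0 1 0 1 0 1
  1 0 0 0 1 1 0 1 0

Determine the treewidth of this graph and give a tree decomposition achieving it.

The largest bag has 3 vertices, giving width 2; this decomposition certifies tw(G) ≤ 2. Conversely, {1, 8, 9} is a clique of size 3, and the vertices of any clique must share a bag in every tree decomposition; so some bag has ≥ 3 vertices and tw(G) ≥ 2. The upper and lower bounds meet at 2, so that is the treewidth.

Treewidth 2.
One such decomposition:
Bags: B1 = {1, 8, 9}  B2 = {1, 2, 8}  B3 = {5, 8, 9}  B4 = {1, 6, 9}  B5 = {5, 7, 8}  B6 = {4, 5, 7}  B7 = {3, 5, 7}
Tree: B1–B2, B1–B3, B1–B4, B3–B5, B5–B6, B5–B7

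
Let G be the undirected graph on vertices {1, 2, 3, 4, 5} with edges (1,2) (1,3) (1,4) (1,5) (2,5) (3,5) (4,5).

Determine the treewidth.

2

A width-2 tree decomposition is:
Bags: B1 = {1, 3, 5}  B2 = {1, 4, 5}  B3 = {1, 2, 5}
Tree: B1–B2, B1–B3
Every bag has size at most 3, so the width is 3 − 1 = 2 and tw(G) ≤ 2. On the other hand G contains the 3-clique {1, 2, 5}. A clique must lie in a single bag of any decomposition, so no decomposition can have width below 2. Therefore the treewidth is 2.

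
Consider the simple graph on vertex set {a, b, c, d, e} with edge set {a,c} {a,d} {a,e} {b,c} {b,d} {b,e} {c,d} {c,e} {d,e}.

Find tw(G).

A width-3 tree decomposition is:
Bags: B1 = {a, c, d, e}  B2 = {b, c, d, e}
Tree: B1–B2
Each bag holds 4 vertices, so the decomposition has width 3, which upper-bounds the treewidth. For the lower bound, the 4 vertices {a, c, d, e} are pairwise adjacent, and any tree decomposition puts a clique entirely inside one bag — forcing width ≥ 3. Hence tw(G) = 3 exactly.

3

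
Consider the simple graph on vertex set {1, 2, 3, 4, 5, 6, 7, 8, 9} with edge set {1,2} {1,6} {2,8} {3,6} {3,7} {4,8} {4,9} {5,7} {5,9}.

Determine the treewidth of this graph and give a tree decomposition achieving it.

The largest bag has 3 vertices, giving width 2; this decomposition certifies tw(G) ≤ 2. For the lower bound, G contains the cycle 3–6–1–2–8–4–9–5–7–3, so G is not a forest; only forests have treewidth ≤ 1, hence tw(G) ≥ 2. Hence tw(G) = 2 exactly.

Treewidth 2.
One optimal decomposition is:
Bags: B1 = {1, 3, 6}  B2 = {1, 2, 3}  B3 = {2, 3, 8}  B4 = {3, 4, 8}  B5 = {3, 4, 9}  B6 = {3, 5, 9}  B7 = {3, 5, 7}
Tree: B1–B2, B2–B3, B3–B4, B4–B5, B5–B6, B6–B7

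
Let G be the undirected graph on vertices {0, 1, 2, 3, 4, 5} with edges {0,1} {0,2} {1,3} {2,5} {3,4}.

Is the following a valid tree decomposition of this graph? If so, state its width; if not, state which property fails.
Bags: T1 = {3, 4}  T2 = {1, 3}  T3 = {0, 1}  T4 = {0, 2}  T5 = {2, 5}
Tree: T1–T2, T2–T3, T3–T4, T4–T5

Yes; width 1.

Every vertex of G appears in some bag (union = {0, 1, 2, 3, 4, 5}); every edge is covered by a bag; and for each vertex v the set of bags containing v is connected in the bag tree. The decomposition is therefore valid. The largest bag has 2 vertices, so the width is 1.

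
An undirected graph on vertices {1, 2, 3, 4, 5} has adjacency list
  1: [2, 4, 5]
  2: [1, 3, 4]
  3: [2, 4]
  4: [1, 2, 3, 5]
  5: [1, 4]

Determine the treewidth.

A width-2 tree decomposition is:
Bags: B1 = {1, 2, 4}  B2 = {1, 4, 5}  B3 = {2, 3, 4}
Tree: B1–B2, B1–B3
The largest bag has 3 vertices, giving width 2; this decomposition certifies tw(G) ≤ 2. Conversely, {1, 2, 4} is a clique of size 3, and the vertices of any clique must share a bag in every tree decomposition; so some bag has ≥ 3 vertices and tw(G) ≥ 2. The upper and lower bounds meet at 2, so that is the treewidth.

2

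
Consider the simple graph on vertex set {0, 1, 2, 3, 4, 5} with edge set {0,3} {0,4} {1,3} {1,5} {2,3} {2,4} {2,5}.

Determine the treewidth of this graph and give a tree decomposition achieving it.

Treewidth 2.
One such decomposition:
Bags: B1 = {1, 2, 5}  B2 = {1, 2, 3}  B3 = {2, 3, 4}  B4 = {0, 3, 4}
Tree: B1–B2, B2–B3, B3–B4

The largest bag has 3 vertices, giving width 2; this decomposition certifies tw(G) ≤ 2. The edges 5–1–3–2–5 form a cycle, so G is not a tree and its treewidth is at least 2. The upper and lower bounds meet at 2, so that is the treewidth.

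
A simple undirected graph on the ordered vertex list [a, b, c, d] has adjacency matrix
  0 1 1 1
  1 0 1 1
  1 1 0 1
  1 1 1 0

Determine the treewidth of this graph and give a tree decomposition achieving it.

Treewidth 3.
Bags: B1 = {a, b, c, d}
Tree: (single bag)

With just one bag of size 4, the width is 4 − 1 = 3, so tw(G) ≤ 3. On the other hand G contains the 4-clique {a, b, c, d}. A clique must lie in a single bag of any decomposition, so no decomposition can have width below 3. Hence tw(G) = 3 exactly.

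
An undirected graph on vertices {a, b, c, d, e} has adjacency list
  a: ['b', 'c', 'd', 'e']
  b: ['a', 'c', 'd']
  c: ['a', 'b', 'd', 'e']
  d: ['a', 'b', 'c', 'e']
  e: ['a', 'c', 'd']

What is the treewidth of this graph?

3

A width-3 tree decomposition is:
Bags: B1 = {a, b, c, d}  B2 = {a, c, d, e}
Tree: B1–B2
Every bag has size at most 4, so the width is 4 − 1 = 3 and tw(G) ≤ 3. For the lower bound, the 4 vertices {a, c, d, e} are pairwise adjacent, and any tree decomposition puts a clique entirely inside one bag — forcing width ≥ 3. Hence tw(G) = 3 exactly.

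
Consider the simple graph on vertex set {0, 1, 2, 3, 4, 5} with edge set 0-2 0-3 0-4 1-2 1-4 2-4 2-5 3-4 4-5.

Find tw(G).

2

A width-2 tree decomposition is:
Bags: B1 = {1, 2, 4}  B2 = {0, 2, 4}  B3 = {0, 3, 4}  B4 = {2, 4, 5}
Tree: B1–B2, B2–B3, B1–B4
The largest bag has 3 vertices, giving width 2; this decomposition certifies tw(G) ≤ 2. On the other hand G contains the 3-clique {0, 2, 4}. A clique must lie in a single bag of any decomposition, so no decomposition can have width below 2. Hence tw(G) = 2 exactly.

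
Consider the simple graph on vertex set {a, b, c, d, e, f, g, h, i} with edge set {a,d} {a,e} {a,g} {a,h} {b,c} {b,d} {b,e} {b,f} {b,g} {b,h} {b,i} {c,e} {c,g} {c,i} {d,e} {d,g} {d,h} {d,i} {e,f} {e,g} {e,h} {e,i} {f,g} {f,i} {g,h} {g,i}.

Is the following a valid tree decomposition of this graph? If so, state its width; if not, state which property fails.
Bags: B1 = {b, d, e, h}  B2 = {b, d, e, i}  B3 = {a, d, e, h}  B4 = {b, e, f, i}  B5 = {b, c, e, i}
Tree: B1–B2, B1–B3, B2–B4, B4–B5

No — vertex g appears in no bag.

A tree decomposition must satisfy three properties: every vertex lies in some bag; for every edge, both endpoints lie together in some bag; and for every vertex, the bags containing it form a connected subtree. Here vertex g appears in no bag, so the decomposition is invalid.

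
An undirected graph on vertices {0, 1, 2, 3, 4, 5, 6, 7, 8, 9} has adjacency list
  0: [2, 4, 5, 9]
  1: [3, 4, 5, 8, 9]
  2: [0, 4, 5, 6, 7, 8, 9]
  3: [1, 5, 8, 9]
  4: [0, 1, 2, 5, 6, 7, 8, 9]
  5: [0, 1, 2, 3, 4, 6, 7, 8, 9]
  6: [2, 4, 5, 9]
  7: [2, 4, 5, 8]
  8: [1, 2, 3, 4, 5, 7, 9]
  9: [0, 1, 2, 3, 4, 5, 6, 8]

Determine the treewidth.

4

A width-4 tree decomposition is:
Bags: B1 = {2, 4, 5, 8, 9}  B2 = {0, 2, 4, 5, 9}  B3 = {1, 4, 5, 8, 9}  B4 = {1, 3, 5, 8, 9}  B5 = {2, 4, 5, 6, 9}  B6 = {2, 4, 5, 7, 8}
Tree: B1–B2, B1–B3, B3–B4, B2–B5, B1–B6
The largest bag has 5 vertices, giving width 4; this decomposition certifies tw(G) ≤ 4. On the other hand G contains the 5-clique {1, 3, 5, 8, 9}. A clique must lie in a single bag of any decomposition, so no decomposition can have width below 4. Hence tw(G) = 4 exactly.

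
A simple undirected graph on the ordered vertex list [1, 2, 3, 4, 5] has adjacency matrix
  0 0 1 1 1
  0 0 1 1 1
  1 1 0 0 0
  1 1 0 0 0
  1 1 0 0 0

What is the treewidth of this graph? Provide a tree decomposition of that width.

Treewidth 2.
One such decomposition:
Bags: B1 = {1, 2, 3}  B2 = {1, 2, 5}  B3 = {1, 2, 4}
Tree: B1–B2, B2–B3

The largest bag has 3 vertices, giving width 2; this decomposition certifies tw(G) ≤ 2. The edges 1–3–2–5–1 form a cycle, so G is not a tree and its treewidth is at least 2. The upper and lower bounds meet at 2, so that is the treewidth.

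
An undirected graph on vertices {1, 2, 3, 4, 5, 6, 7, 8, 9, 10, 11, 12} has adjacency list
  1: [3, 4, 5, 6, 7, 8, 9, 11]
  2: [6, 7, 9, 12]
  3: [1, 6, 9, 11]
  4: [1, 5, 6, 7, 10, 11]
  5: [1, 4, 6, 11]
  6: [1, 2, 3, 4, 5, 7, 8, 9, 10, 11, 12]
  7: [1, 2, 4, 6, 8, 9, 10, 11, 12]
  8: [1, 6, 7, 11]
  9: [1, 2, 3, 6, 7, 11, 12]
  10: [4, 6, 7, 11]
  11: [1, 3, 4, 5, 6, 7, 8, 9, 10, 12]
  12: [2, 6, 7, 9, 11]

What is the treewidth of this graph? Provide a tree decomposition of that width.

Treewidth 4.
Bags: B1 = {1, 4, 6, 7, 11}  B2 = {1, 6, 7, 9, 11}  B3 = {1, 3, 6, 9, 11}  B4 = {1, 4, 5, 6, 11}  B5 = {1, 6, 7, 8, 11}  B6 = {6, 7, 9, 11, 12}  B7 = {2, 6, 7, 9, 12}  B8 = {4, 6, 7, 10, 11}
Tree: B1–B2, B2–B3, B1–B4, B2–B5, B2–B6, B6–B7, B1–B8

The largest bag has 5 vertices, giving width 4; this decomposition certifies tw(G) ≤ 4. Conversely, {2, 6, 7, 9, 12} is a clique of size 5, and the vertices of any clique must share a bag in every tree decomposition; so some bag has ≥ 5 vertices and tw(G) ≥ 4. Therefore the treewidth is 4.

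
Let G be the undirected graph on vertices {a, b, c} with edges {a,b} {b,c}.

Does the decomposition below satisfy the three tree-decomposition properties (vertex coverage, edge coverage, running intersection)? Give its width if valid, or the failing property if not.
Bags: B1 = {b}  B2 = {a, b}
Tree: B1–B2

A tree decomposition must satisfy three properties: every vertex lies in some bag; for every edge, both endpoints lie together in some bag; and for every vertex, the bags containing it form a connected subtree. Here vertex c appears in no bag, so the decomposition is invalid.

No — vertex c appears in no bag.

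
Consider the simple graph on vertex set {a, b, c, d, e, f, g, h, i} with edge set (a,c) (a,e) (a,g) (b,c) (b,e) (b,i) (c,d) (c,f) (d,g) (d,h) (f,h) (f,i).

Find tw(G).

3

A width-3 tree decomposition is:
Bags: B1 = {a, d, g, h}  B2 = {a, c, d, h}  B3 = {a, c, f, h}  B4 = {a, c, e, f}  B5 = {b, c, e, f}  B6 = {b, e, f, i}
Tree: B1–B2, B2–B3, B3–B4, B4–B5, B5–B6
Every bag has size at most 4, so the width is 4 − 1 = 3 and tw(G) ≤ 3. For the lower bound: the 4 vertex sets {d,g,h}, {a}, {c}, {b,e,f,i} are disjoint, each induces a connected subgraph, and every pair is joined by at least one edge of G. Contracting each set to a single vertex therefore yields K_{4} as a minor, and since treewidth is minor-monotone, tw(G) ≥ tw(K_{4}) = 3. The upper and lower bounds meet at 3, so that is the treewidth.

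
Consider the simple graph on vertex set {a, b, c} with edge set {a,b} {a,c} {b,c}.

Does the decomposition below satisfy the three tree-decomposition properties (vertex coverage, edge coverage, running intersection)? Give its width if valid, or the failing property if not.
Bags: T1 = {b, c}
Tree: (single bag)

No — vertex a appears in no bag.

A tree decomposition must satisfy three properties: every vertex lies in some bag; for every edge, both endpoints lie together in some bag; and for every vertex, the bags containing it form a connected subtree. Here vertex a appears in no bag, so the decomposition is invalid.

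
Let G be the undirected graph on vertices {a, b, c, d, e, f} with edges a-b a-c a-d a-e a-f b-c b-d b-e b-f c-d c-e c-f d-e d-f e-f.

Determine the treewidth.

5

A width-5 tree decomposition is:
Bags: B1 = {a, b, c, d, e, f}
Tree: (single bag)
With just one bag of size 6, the width is 6 − 1 = 5, so tw(G) ≤ 5. Conversely, {a, b, c, d, e, f} is a clique of size 6, and the vertices of any clique must share a bag in every tree decomposition; so some bag has ≥ 6 vertices and tw(G) ≥ 5. Combining the bounds, tw(G) = 5.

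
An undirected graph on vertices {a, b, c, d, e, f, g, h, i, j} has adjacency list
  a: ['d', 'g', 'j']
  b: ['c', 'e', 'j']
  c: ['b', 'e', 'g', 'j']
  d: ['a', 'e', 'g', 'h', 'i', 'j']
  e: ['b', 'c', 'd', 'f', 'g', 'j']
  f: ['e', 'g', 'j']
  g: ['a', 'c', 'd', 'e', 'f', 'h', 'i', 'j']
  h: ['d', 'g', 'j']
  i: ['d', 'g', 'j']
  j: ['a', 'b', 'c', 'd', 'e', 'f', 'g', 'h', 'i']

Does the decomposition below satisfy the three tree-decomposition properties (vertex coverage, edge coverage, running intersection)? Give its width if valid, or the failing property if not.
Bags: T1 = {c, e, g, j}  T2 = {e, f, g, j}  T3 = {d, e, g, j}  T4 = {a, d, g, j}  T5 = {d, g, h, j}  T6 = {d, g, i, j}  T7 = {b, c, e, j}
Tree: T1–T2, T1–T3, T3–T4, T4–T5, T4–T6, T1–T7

Vertex coverage: the bags together contain {a, b, c, d, e, f, g, h, i, j}, the full vertex set. Edge coverage: each edge of G has both endpoints in at least one bag. Running intersection: for every vertex, the bags containing it form a connected subtree. All three properties hold, so this is a valid tree decomposition of width max|bag| − 1 = 3, and hence tw(G) ≤ 3.

Yes; width 3.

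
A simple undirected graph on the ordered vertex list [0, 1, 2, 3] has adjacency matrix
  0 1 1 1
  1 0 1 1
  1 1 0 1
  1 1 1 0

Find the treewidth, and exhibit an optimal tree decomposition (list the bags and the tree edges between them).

Treewidth 3.
Bags: B1 = {0, 1, 2, 3}
Tree: (single bag)

A single bag containing all 4 vertices is trivially a valid decomposition of width 3. On the other hand G contains the 4-clique {0, 1, 2, 3}. A clique must lie in a single bag of any decomposition, so no decomposition can have width below 3. Therefore the treewidth is 3.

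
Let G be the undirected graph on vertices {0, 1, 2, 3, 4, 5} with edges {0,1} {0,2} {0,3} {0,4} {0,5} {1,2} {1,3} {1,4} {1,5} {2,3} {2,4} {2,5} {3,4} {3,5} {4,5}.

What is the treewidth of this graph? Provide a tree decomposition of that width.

Treewidth 5.
One such decomposition:
Bags: B1 = {0, 1, 2, 3, 4, 5}
Tree: (single bag)

A single bag containing all 6 vertices is trivially a valid decomposition of width 5. On the other hand G contains the 6-clique {0, 1, 2, 3, 4, 5}. A clique must lie in a single bag of any decomposition, so no decomposition can have width below 5. The upper and lower bounds meet at 5, so that is the treewidth.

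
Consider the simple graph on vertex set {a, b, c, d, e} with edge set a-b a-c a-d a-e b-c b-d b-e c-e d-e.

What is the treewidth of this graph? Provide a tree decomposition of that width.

Treewidth 3.
Bags: B1 = {a, b, d, e}  B2 = {a, b, c, e}
Tree: B1–B2

Every bag has size at most 4, so the width is 4 − 1 = 3 and tw(G) ≤ 3. On the other hand G contains the 4-clique {a, b, d, e}. A clique must lie in a single bag of any decomposition, so no decomposition can have width below 3. Hence tw(G) = 3 exactly.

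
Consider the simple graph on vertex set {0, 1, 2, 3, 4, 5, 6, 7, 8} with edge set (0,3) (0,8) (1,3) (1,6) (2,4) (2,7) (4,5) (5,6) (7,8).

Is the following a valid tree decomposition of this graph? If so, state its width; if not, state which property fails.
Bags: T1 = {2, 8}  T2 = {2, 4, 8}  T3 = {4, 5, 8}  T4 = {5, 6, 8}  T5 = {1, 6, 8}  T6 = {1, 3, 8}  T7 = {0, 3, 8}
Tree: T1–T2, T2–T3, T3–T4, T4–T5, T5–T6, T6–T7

No — vertex 7 appears in no bag.

A tree decomposition must satisfy three properties: every vertex lies in some bag; for every edge, both endpoints lie together in some bag; and for every vertex, the bags containing it form a connected subtree. Here vertex 7 appears in no bag, so the decomposition is invalid.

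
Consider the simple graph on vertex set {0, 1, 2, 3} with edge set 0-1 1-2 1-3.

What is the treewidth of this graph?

A width-1 tree decomposition is:
Bags: B1 = {1, 2}  B2 = {0, 1}  B3 = {1, 3}
Tree: B1–B2, B1–B3
Every bag has size at most 2, so the width is 2 − 1 = 1 and tw(G) ≤ 1. Any graph with an edge has treewidth ≥ 1, and G has the edge 1–2. Combining the bounds, tw(G) = 1.

1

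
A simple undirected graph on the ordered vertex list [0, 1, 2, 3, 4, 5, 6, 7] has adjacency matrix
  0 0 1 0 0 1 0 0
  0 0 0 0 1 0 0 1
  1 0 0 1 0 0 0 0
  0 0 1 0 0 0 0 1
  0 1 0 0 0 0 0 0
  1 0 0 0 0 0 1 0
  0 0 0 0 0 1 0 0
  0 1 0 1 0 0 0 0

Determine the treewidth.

A width-1 tree decomposition is:
Bags: B1 = {5, 6}  B2 = {0, 5}  B3 = {0, 2}  B4 = {2, 3}  B5 = {3, 7}  B6 = {1, 7}  B7 = {1, 4}
Tree: B1–B2, B2–B3, B3–B4, B4–B5, B5–B6, B6–B7
Every bag has size at most 2, so the width is 2 − 1 = 1 and tw(G) ≤ 1. Since G has at least one edge (e.g. 6–5), it is not an edgeless graph, so tw(G) ≥ 1. Combining the bounds, tw(G) = 1.

1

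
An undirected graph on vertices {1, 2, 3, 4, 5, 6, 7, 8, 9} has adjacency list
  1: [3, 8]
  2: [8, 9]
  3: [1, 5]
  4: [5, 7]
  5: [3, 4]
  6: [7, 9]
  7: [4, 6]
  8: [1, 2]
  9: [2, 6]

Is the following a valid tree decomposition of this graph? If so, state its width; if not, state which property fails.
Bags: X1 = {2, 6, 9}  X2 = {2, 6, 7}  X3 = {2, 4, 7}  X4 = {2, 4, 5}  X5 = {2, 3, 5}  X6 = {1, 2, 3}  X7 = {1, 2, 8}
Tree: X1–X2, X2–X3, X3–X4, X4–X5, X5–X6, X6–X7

Every vertex of G appears in some bag (union = {1, 2, 3, 4, 5, 6, 7, 8, 9}); every edge is covered by a bag; and for each vertex v the set of bags containing v is connected in the bag tree. The decomposition is therefore valid. The largest bag has 3 vertices, so the width is 2.

Yes; width 2.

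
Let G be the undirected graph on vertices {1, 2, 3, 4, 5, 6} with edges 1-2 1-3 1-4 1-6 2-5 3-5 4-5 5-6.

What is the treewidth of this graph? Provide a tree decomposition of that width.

Treewidth 2.
One such decomposition:
Bags: B1 = {1, 3, 5}  B2 = {1, 4, 5}  B3 = {1, 2, 5}  B4 = {1, 5, 6}
Tree: B1–B2, B2–B3, B3–B4

Every bag has size at most 3, so the width is 3 − 1 = 2 and tw(G) ≤ 2. For the lower bound, G contains the cycle 1–3–5–4–1, so G is not a forest; only forests have treewidth ≤ 1, hence tw(G) ≥ 2. Combining the bounds, tw(G) = 2.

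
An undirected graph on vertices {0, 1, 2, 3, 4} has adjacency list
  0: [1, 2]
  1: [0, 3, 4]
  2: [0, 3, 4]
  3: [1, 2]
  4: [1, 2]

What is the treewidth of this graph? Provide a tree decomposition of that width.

The largest bag has 3 vertices, giving width 2; this decomposition certifies tw(G) ≤ 2. Since 2–3–1–4–2 is a cycle in G, G is not acyclic. Forests are exactly the graphs of treewidth ≤ 1, so tw(G) ≥ 2. The upper and lower bounds meet at 2, so that is the treewidth.

Treewidth 2.
One optimal decomposition is:
Bags: B1 = {1, 2, 3}  B2 = {1, 2, 4}  B3 = {0, 1, 2}
Tree: B1–B2, B2–B3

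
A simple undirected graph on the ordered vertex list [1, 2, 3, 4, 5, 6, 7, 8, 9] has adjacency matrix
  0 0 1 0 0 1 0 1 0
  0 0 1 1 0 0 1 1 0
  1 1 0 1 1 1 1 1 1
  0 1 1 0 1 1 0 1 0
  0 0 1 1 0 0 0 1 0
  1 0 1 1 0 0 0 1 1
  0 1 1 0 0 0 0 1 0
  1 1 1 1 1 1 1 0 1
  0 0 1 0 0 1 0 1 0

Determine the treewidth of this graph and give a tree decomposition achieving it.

Treewidth 3.
One optimal decomposition is:
Bags: B1 = {1, 3, 6, 8}  B2 = {3, 4, 6, 8}  B3 = {3, 4, 5, 8}  B4 = {2, 3, 4, 8}  B5 = {2, 3, 7, 8}  B6 = {3, 6, 8, 9}
Tree: B1–B2, B2–B3, B2–B4, B4–B5, B1–B6

The largest bag has 4 vertices, giving width 3; this decomposition certifies tw(G) ≤ 3. For the lower bound, the 4 vertices {1, 3, 6, 8} are pairwise adjacent, and any tree decomposition puts a clique entirely inside one bag — forcing width ≥ 3. The upper and lower bounds meet at 3, so that is the treewidth.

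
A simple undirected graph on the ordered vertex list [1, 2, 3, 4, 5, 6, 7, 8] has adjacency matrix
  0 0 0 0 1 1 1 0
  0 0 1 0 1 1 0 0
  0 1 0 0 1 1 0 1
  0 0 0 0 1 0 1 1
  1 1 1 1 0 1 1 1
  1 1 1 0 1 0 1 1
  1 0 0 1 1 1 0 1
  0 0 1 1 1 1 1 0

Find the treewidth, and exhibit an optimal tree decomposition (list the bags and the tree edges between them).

The largest bag has 4 vertices, giving width 3; this decomposition certifies tw(G) ≤ 3. Conversely, {4, 5, 7, 8} is a clique of size 4, and the vertices of any clique must share a bag in every tree decomposition; so some bag has ≥ 4 vertices and tw(G) ≥ 3. Hence tw(G) = 3 exactly.

Treewidth 3.
One optimal decomposition is:
Bags: B1 = {3, 5, 6, 8}  B2 = {5, 6, 7, 8}  B3 = {2, 3, 5, 6}  B4 = {1, 5, 6, 7}  B5 = {4, 5, 7, 8}
Tree: B1–B2, B1–B3, B2–B4, B2–B5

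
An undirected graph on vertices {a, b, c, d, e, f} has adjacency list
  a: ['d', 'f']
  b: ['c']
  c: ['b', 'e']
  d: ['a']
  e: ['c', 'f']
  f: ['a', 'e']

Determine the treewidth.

A width-1 tree decomposition is:
Bags: B1 = {b, c}  B2 = {c, e}  B3 = {e, f}  B4 = {a, f}  B5 = {a, d}
Tree: B1–B2, B2–B3, B3–B4, B4–B5
Each bag holds 2 vertices, so the decomposition has width 1, which upper-bounds the treewidth. Since G has at least one edge (e.g. b–c), it is not an edgeless graph, so tw(G) ≥ 1. Combining the bounds, tw(G) = 1.

1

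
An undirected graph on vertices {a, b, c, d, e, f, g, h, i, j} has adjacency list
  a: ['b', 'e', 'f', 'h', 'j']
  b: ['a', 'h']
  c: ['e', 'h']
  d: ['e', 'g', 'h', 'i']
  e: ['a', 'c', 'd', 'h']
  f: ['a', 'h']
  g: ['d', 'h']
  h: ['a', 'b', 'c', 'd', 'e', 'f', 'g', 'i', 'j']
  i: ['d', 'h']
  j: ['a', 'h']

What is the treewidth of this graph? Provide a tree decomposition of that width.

Every bag has size at most 3, so the width is 3 − 1 = 2 and tw(G) ≤ 2. Conversely, {d, g, h} is a clique of size 3, and the vertices of any clique must share a bag in every tree decomposition; so some bag has ≥ 3 vertices and tw(G) ≥ 2. Combining the bounds, tw(G) = 2.

Treewidth 2.
One such decomposition:
Bags: B1 = {d, e, h}  B2 = {c, e, h}  B3 = {d, g, h}  B4 = {d, h, i}  B5 = {a, e, h}  B6 = {a, f, h}  B7 = {a, b, h}  B8 = {a, h, j}
Tree: B1–B2, B1–B3, B3–B4, B2–B5, B5–B6, B5–B7, B6–B8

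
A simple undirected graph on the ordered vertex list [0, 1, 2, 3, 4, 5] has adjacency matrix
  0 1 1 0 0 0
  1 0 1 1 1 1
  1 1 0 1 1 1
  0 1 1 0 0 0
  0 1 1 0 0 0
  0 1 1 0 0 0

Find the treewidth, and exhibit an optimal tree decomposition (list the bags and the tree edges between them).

Treewidth 2.
Bags: B1 = {1, 2, 5}  B2 = {1, 2, 4}  B3 = {1, 2, 3}  B4 = {0, 1, 2}
Tree: B1–B2, B2–B3, B2–B4

Every bag has size at most 3, so the width is 3 − 1 = 2 and tw(G) ≤ 2. On the other hand G contains the 3-clique {0, 1, 2}. A clique must lie in a single bag of any decomposition, so no decomposition can have width below 2. The upper and lower bounds meet at 2, so that is the treewidth.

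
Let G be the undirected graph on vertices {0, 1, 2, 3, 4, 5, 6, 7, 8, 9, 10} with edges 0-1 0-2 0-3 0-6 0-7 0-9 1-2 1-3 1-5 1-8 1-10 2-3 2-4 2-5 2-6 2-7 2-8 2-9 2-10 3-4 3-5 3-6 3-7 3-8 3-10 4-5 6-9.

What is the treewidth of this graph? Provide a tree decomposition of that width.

Treewidth 3.
One such decomposition:
Bags: B1 = {0, 1, 2, 3}  B2 = {1, 2, 3, 10}  B3 = {1, 2, 3, 5}  B4 = {0, 2, 3, 7}  B5 = {0, 2, 3, 6}  B6 = {2, 3, 4, 5}  B7 = {0, 2, 6, 9}  B8 = {1, 2, 3, 8}
Tree: B1–B2, B1–B3, B1–B4, B1–B5, B3–B6, B5–B7, B2–B8

Each bag holds 4 vertices, so the decomposition has width 3, which upper-bounds the treewidth. Conversely, {0, 2, 6, 9} is a clique of size 4, and the vertices of any clique must share a bag in every tree decomposition; so some bag has ≥ 4 vertices and tw(G) ≥ 3. Hence tw(G) = 3 exactly.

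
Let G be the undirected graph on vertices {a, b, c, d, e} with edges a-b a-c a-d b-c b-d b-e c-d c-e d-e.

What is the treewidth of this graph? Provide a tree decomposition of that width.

The largest bag has 4 vertices, giving width 3; this decomposition certifies tw(G) ≤ 3. Conversely, {b, c, d, e} is a clique of size 4, and the vertices of any clique must share a bag in every tree decomposition; so some bag has ≥ 4 vertices and tw(G) ≥ 3. Combining the bounds, tw(G) = 3.

Treewidth 3.
One optimal decomposition is:
Bags: B1 = {a, b, c, d}  B2 = {b, c, d, e}
Tree: B1–B2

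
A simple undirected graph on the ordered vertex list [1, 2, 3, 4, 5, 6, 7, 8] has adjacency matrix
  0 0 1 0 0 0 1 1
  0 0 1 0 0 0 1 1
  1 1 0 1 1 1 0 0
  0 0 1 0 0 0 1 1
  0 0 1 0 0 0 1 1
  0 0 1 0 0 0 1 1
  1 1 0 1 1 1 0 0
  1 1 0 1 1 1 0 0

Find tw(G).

A width-3 tree decomposition is:
Bags: B1 = {3, 4, 7, 8}  B2 = {1, 3, 7, 8}  B3 = {3, 6, 7, 8}  B4 = {3, 5, 7, 8}  B5 = {2, 3, 7, 8}
Tree: B1–B2, B2–B3, B3–B4, B4–B5
Every bag has size at most 4, so the width is 4 − 1 = 3 and tw(G) ≤ 3. For the lower bound: the 4 vertex sets {4,7}, {1,3}, {8}, {6} are disjoint, each induces a connected subgraph, and every pair is joined by at least one edge of G. Contracting each set to a single vertex therefore yields K_{4} as a minor, and since treewidth is minor-monotone, tw(G) ≥ tw(K_{4}) = 3. Therefore the treewidth is 3.

3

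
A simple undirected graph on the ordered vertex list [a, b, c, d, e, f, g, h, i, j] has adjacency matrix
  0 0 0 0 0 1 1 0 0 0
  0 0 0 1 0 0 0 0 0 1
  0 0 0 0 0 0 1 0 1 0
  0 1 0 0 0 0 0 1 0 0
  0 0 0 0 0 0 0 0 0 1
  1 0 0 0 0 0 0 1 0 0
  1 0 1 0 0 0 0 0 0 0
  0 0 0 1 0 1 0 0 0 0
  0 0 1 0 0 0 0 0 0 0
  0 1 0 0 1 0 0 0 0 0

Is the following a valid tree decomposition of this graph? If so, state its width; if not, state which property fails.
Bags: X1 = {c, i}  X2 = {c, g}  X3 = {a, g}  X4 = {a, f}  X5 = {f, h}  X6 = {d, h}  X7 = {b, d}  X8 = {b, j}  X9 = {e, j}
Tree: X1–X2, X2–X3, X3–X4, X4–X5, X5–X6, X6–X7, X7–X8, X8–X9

Yes; width 1.

Every vertex of G appears in some bag (union = {a, b, c, d, e, f, g, h, i, j}); every edge is covered by a bag; and for each vertex v the set of bags containing v is connected in the bag tree. The decomposition is therefore valid. The largest bag has 2 vertices, so the width is 1.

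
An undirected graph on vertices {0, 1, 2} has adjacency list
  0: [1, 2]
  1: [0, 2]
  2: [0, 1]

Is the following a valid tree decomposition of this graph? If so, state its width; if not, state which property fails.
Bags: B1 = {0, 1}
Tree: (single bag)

No — vertex 2 appears in no bag.

A tree decomposition must satisfy three properties: every vertex lies in some bag; for every edge, both endpoints lie together in some bag; and for every vertex, the bags containing it form a connected subtree. Here vertex 2 appears in no bag, so the decomposition is invalid.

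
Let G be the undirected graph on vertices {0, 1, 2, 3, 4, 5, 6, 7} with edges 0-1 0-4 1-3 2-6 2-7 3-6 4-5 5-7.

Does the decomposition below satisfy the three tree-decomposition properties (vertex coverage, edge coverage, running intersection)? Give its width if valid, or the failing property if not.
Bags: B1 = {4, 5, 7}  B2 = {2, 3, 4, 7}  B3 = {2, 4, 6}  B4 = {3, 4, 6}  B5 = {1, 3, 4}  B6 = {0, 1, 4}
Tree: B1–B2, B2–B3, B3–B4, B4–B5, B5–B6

No — bags containing vertex 3 are not connected in the tree.

A tree decomposition must satisfy three properties: every vertex lies in some bag; for every edge, both endpoints lie together in some bag; and for every vertex, the bags containing it form a connected subtree. Here bags containing vertex 3 are not connected in the tree, so the decomposition is invalid.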